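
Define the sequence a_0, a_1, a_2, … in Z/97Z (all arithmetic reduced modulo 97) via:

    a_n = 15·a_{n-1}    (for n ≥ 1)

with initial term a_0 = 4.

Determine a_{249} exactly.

87

a_1 = 15·4 = 60
a_2 = 15·60 = 27
a_3 = 15·27 = 17
a_4 = 15·17 = 61
a_5 = 15·61 = 42
a_6 = 15·42 = 48
a_7 = 15·48 = 41
a_8 = 15·41 = 33
a_9 = 15·33 = 10
a_10 = 15·10 = 53
a_11 = 15·53 = 19
a_12 = 15·19 = 91
a_13 = 15·91 = 7
a_14 = 15·7 = 8
a_15 = 15·8 = 23
a_16 = 15·23 = 54
a_17 = 15·54 = 34
a_18 = 15·34 = 25
a_19 = 15·25 = 84
a_20 = 15·84 = 96
a_21 = 15·96 = 82
a_22 = 15·82 = 66
a_23 = 15·66 = 20
a_24 = 15·20 = 9
a_25 = 15·9 = 38
a_26 = 15·38 = 85
a_27 = 15·85 = 14
a_28 = 15·14 = 16
a_29 = 15·16 = 46
a_30 = 15·46 = 11
a_31 = 15·11 = 68
a_32 = 15·68 = 50
a_33 = 15·50 = 71
a_34 = 15·71 = 95
a_35 = 15·95 = 67
a_36 = 15·67 = 35
a_37 = 15·35 = 40
a_38 = 15·40 = 18
a_39 = 15·18 = 76
a_40 = 15·76 = 73
a_41 = 15·73 = 28
a_42 = 15·28 = 32
a_43 = 15·32 = 92
a_44 = 15·92 = 22
a_45 = 15·22 = 39
a_46 = 15·39 = 3
a_47 = 15·3 = 45
a_48 = 15·45 = 93
a_49 = 15·93 = 37
a_50 = 15·37 = 70
a_51 = 15·70 = 80
a_52 = 15·80 = 36
a_53 = 15·36 = 55
a_54 = 15·55 = 49
a_55 = 15·49 = 56
a_56 = 15·56 = 64
a_57 = 15·64 = 87
a_58 = 15·87 = 44
a_59 = 15·44 = 78
a_60 = 15·78 = 6
a_61 = 15·6 = 90
a_62 = 15·90 = 89
a_63 = 15·89 = 74
a_64 = 15·74 = 43
a_65 = 15·43 = 63
a_66 = 15·63 = 72
a_67 = 15·72 = 13
a_68 = 15·13 = 1
a_69 = 15·1 = 15
a_70 = 15·15 = 31
a_71 = 15·31 = 77
a_72 = 15·77 = 88
a_73 = 15·88 = 59
a_74 = 15·59 = 12
a_75 = 15·12 = 83
a_76 = 15·83 = 81
a_77 = 15·81 = 51
a_78 = 15·51 = 86
a_79 = 15·86 = 29
a_80 = 15·29 = 47
a_81 = 15·47 = 26
a_82 = 15·26 = 2
a_83 = 15·2 = 30
a_84 = 15·30 = 62
a_85 = 15·62 = 57
a_86 = 15·57 = 79
a_87 = 15·79 = 21
a_88 = 15·21 = 24
a_89 = 15·24 = 69
a_90 = 15·69 = 65
a_91 = 15·65 = 5
a_92 = 15·5 = 75
a_93 = 15·75 = 58
a_94 = 15·58 = 94
a_95 = 15·94 = 52
a_96 = 15·52 = 4
(a_96) = (4) = (a_0), so the sequence has period 96.
249 ≡ 57 (mod 96), hence a_249 = a_57 = 87.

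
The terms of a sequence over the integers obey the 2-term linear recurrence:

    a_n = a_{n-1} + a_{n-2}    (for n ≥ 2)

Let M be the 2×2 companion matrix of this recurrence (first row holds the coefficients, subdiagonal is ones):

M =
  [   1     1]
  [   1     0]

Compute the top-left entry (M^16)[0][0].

1597

(M^16)[0][0] is the top entry after applying M 16 times to the unit state (1, 0). Equivalently it is h_{17} for the auxiliary sequence (h_n) obeying the same recurrence with h_1 = 1 and h_i = 0 for 0 ≤ i < 1:
h_2 = 1·1 + 1·0 = 1
h_3 = 1·1 + 1·1 = 2
h_4 = 1·2 + 1·1 = 3
h_5 = 1·3 + 1·2 = 5
h_6 = 1·5 + 1·3 = 8
h_7 = 1·8 + 1·5 = 13
h_8 = 1·13 + 1·8 = 21
h_9 = 1·21 + 1·13 = 34
h_10 = 1·34 + 1·21 = 55
h_11 = 1·55 + 1·34 = 89
h_12 = 1·89 + 1·55 = 144
h_13 = 1·144 + 1·89 = 233
h_14 = 1·233 + 1·144 = 377
h_15 = 1·377 + 1·233 = 610
h_16 = 1·610 + 1·377 = 987
h_17 = 1·987 + 1·610 = 1597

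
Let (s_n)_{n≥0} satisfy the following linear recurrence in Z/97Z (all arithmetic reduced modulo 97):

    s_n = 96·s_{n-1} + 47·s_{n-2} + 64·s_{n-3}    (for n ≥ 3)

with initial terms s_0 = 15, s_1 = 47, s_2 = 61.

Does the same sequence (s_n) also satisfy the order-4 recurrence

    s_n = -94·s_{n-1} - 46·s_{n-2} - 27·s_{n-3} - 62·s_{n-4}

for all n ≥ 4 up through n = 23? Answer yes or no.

yes

Terms s_0..s_23: 15, 47, 61, 4, 51, 64, 67, 94, 70, 3, 88, 71, 86, 56, 91, 91, 10, 3, 83, 19, 0, 94, 55, 95
n=4: candidate gives 51, actual s_4 = 51 ✓
n=5: candidate gives 64, actual s_5 = 64 ✓
n=6: candidate gives 67, actual s_6 = 67 ✓
n=7: candidate gives 94, actual s_7 = 94 ✓
n=8: candidate gives 70, actual s_8 = 70 ✓
n=9: candidate gives 3, actual s_9 = 3 ✓
n=10: candidate gives 88, actual s_10 = 88 ✓
n=11: candidate gives 71, actual s_11 = 71 ✓
n=12: candidate gives 86, actual s_12 = 86 ✓
n=13: candidate gives 56, actual s_13 = 56 ✓
n=14: candidate gives 91, actual s_14 = 91 ✓
n=15: candidate gives 91, actual s_15 = 91 ✓
n=16: candidate gives 10, actual s_16 = 10 ✓
n=17: candidate gives 3, actual s_17 = 3 ✓
n=18: candidate gives 83, actual s_18 = 83 ✓
n=19: candidate gives 19, actual s_19 = 19 ✓
n=20: candidate gives 0, actual s_20 = 0 ✓
n=21: candidate gives 94, actual s_21 = 94 ✓
n=22: candidate gives 55, actual s_22 = 55 ✓
n=23: candidate gives 95, actual s_23 = 95 ✓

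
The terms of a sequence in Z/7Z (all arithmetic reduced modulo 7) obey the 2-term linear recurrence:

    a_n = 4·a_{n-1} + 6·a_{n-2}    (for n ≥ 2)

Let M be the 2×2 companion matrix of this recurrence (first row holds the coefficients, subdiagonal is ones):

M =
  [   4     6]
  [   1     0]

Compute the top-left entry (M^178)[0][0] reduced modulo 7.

(M^178)[0][0] is the top entry after applying M 178 times to the unit state (1, 0). Equivalently it is h_{179} for the auxiliary sequence (h_n) obeying the same recurrence with h_1 = 1 and h_i = 0 for 0 ≤ i < 1:
h_2 = 4·1 + 6·0 = 4
h_3 = 4·4 + 6·1 = 1
h_4 = 4·1 + 6·4 = 0
h_5 = 4·0 + 6·1 = 6
h_6 = 4·6 + 6·0 = 3
h_7 = 4·3 + 6·6 = 6
h_8 = 4·6 + 6·3 = 0
h_9 = 4·0 + 6·6 = 1
(h_8, h_9) = (0, 1) = (h_0, h_1), so the sequence has period 8.
179 ≡ 3 (mod 8), hence h_179 = h_3 = 1.

1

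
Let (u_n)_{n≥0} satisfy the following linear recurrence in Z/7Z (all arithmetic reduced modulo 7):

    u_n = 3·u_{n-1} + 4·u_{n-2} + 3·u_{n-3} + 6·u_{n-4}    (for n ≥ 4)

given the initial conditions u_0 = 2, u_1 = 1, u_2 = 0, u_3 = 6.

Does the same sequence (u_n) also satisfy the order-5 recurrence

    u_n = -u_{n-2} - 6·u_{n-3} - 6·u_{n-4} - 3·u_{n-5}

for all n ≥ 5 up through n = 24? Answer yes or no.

yes

Terms u_0..u_24: 2, 1, 0, 6, 5, 3, 5, 1, 6, 6, 5, 0, 4, 0, 4, 3, 0, 3, 0, 2, 1, 1, 6, 2, 4
n=5: candidate gives 3, actual u_5 = 3 ✓
n=6: candidate gives 5, actual u_6 = 5 ✓
n=7: candidate gives 1, actual u_7 = 1 ✓
n=8: candidate gives 6, actual u_8 = 6 ✓
n=9: candidate gives 6, actual u_9 = 6 ✓
n=10: candidate gives 5, actual u_10 = 5 ✓
n=11: candidate gives 0, actual u_11 = 0 ✓
n=12: candidate gives 4, actual u_12 = 4 ✓
n=13: candidate gives 0, actual u_13 = 0 ✓
n=14: candidate gives 4, actual u_14 = 4 ✓
n=15: candidate gives 3, actual u_15 = 3 ✓
n=16: candidate gives 0, actual u_16 = 0 ✓
n=17: candidate gives 3, actual u_17 = 3 ✓
n=18: candidate gives 0, actual u_18 = 0 ✓
n=19: candidate gives 2, actual u_19 = 2 ✓
n=20: candidate gives 1, actual u_20 = 1 ✓
n=21: candidate gives 1, actual u_21 = 1 ✓
n=22: candidate gives 6, actual u_22 = 6 ✓
n=23: candidate gives 2, actual u_23 = 2 ✓
n=24: candidate gives 4, actual u_24 = 4 ✓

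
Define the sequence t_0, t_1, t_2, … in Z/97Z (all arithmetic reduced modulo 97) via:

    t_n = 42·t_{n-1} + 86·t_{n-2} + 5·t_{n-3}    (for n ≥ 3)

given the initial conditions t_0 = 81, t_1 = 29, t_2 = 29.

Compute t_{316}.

t_3 = 42·29 + 86·29 + 5·81 = 43
t_4 = 42·43 + 86·29 + 5·29 = 80
t_5 = 42·80 + 86·43 + 5·29 = 25
t_6 = 42·25 + 86·80 + 5·43 = 94
t_7 = 42·94 + 86·25 + 5·80 = 96
t_8 = 42·96 + 86·94 + 5·25 = 19
Continuing the recurrence:
  t_9 = 18;  t_10 = 57;  t_11 = 60;  t_12 = 43;  t_13 = 73;  t_14 = 80
  t_15 = 56;  t_16 = 91;  t_17 = 17;  t_18 = 90;  t_19 = 71;  t_20 = 40
  t_21 = 88;  t_22 = 22;  t_23 = 59;  t_24 = 57;  t_25 = 12;  t_26 = 75
  t_27 = 5;  t_28 = 27;  t_29 = 96;  t_30 = 74;  t_31 = 53;  t_32 = 49
  t_33 = 2;  t_34 = 4;  t_35 = 3;  t_36 = 92;  t_37 = 68;  t_38 = 16
  t_39 = 93;  t_40 = 93;  t_41 = 53;  t_42 = 19;  t_43 = 1;  t_44 = 1
  t_45 = 29;  t_46 = 48;  t_47 = 53;  t_48 = 0;  t_49 = 45;  t_50 = 21
  t_51 = 96;  t_52 = 49;  t_53 = 40;  t_54 = 69;  t_55 = 84;  t_56 = 59
  t_57 = 56;  t_58 = 86;  t_59 = 90;  t_60 = 10;  t_61 = 54;  t_62 = 86
  t_63 = 61;  t_64 = 43;  t_65 = 13;  t_66 = 87;  t_67 = 40;  t_68 = 12
  t_69 = 14;  t_70 = 74;  t_71 = 7;  t_72 = 35;  t_73 = 17;  t_74 = 73
  t_75 = 47;  t_76 = 92;  t_77 = 26;  t_78 = 24;  t_79 = 18;  t_80 = 40
  t_81 = 50;  t_82 = 4;  t_83 = 12;  t_84 = 31;  t_85 = 26;  t_86 = 35
  t_87 = 78;  t_88 = 14;  t_89 = 2;  t_90 = 29;  t_91 = 5;  t_92 = 95
  t_93 = 6;  t_94 = 8;  t_95 = 66;  t_96 = 95;  t_97 = 6;  t_98 = 22
  t_99 = 72;  t_100 = 96;  t_101 = 52;  t_102 = 33;  t_103 = 33;  t_104 = 22
  t_105 = 47;  t_106 = 54;  t_107 = 18;  t_108 = 9;  t_109 = 62;  t_110 = 73
  t_111 = 4;  t_112 = 63;  t_113 = 57;  t_114 = 72;  t_115 = 93;  t_116 = 4
  t_117 = 87;  t_118 = 1;  t_119 = 75;  t_120 = 82;  t_121 = 5;  t_122 = 71
  t_123 = 39;  t_124 = 9;  t_125 = 13;  t_126 = 60;  t_127 = 94;  t_128 = 55
  t_129 = 24;  t_130 = 0;  t_131 = 11;  t_132 = 0;  t_133 = 73;  t_134 = 17
  t_135 = 8;  t_136 = 29;  t_137 = 51;  t_138 = 20;  t_139 = 36;  t_140 = 92
  t_141 = 76;  t_142 = 32;  t_143 = 95;  t_144 = 41;  t_145 = 61;  t_146 = 64
  t_147 = 88;  t_148 = 96;  t_149 = 86;  t_150 = 86;  t_151 = 42;  t_152 = 84
  t_153 = 4;  t_154 = 36;  t_155 = 45;  t_156 = 59;  t_157 = 29;  t_158 = 18
  t_159 = 53;  t_160 = 39;  t_161 = 78;  t_162 = 8;  t_163 = 61;  t_164 = 51
  t_165 = 56;  t_166 = 59;  t_167 = 80;  t_168 = 81;  t_169 = 4;  t_170 = 65
  t_171 = 84;  t_172 = 20;  t_173 = 47;  t_174 = 40;  t_175 = 2;  t_176 = 73
  t_177 = 43;  t_178 = 43;  t_179 = 49;  t_180 = 54;  t_181 = 4;  t_182 = 13
  t_183 = 93;  t_184 = 0;  t_185 = 12;  t_186 = 96;  t_187 = 20;  t_188 = 38
  t_189 = 13;  t_190 = 34;  t_191 = 20;  t_192 = 46;  t_193 = 39;  t_194 = 68
  t_195 = 38;  t_196 = 73;  t_197 = 78;  t_198 = 44;  t_199 = 94;  t_200 = 71
  t_201 = 34;  t_202 = 50;  t_203 = 44;  t_204 = 13;  t_205 = 21;  t_206 = 86
  t_207 = 51;  t_208 = 40;  t_209 = 94;  t_210 = 77;  t_211 = 72;  t_212 = 28
  t_213 = 90;  t_214 = 49;  t_215 = 44;  t_216 = 13;  t_217 = 16;  t_218 = 70
  t_219 = 16;  t_220 = 79;  t_221 = 0;  t_222 = 84;  t_223 = 43;  t_224 = 9
  t_225 = 34;  t_226 = 89;  t_227 = 14;  t_228 = 70;  t_229 = 30;  t_230 = 75
  t_231 = 66;  t_232 = 60;  t_233 = 35;  t_234 = 73;  t_235 = 71;  t_236 = 26
  t_237 = 94;  t_238 = 40;  t_239 = 0;  t_240 = 30;  t_241 = 5;  t_242 = 74
  t_243 = 2;  t_244 = 71;  t_245 = 32;  t_246 = 88;  t_247 = 13;  t_248 = 29
  t_249 = 60;  t_250 = 35;  t_251 = 82;  t_252 = 61;  t_253 = 89;  t_254 = 82
  t_255 = 54;  t_256 = 65;  t_257 = 24;  t_258 = 78;  t_259 = 39;  t_260 = 27
  t_261 = 28;  t_262 = 7;  t_263 = 24;  t_264 = 4;  t_265 = 36;  t_266 = 36
  t_267 = 69;  t_268 = 63;  t_269 = 30;  t_270 = 39;  t_271 = 71;  t_272 = 84
  t_273 = 32;  t_274 = 96;  t_275 = 26;  t_276 = 2;  t_277 = 84;  t_278 = 47
  t_279 = 90;  t_280 = 94;  t_281 = 89;  t_282 = 50;  t_283 = 39;  t_284 = 78
  t_285 = 90;  t_286 = 13;  t_287 = 43;  t_288 = 76;  t_289 = 68;  t_290 = 4
  t_291 = 91;  t_292 = 44;  t_293 = 91;  t_294 = 10;  t_295 = 27;  t_296 = 24
  t_297 = 82;  t_298 = 17;  t_299 = 29;  t_300 = 83;  t_301 = 51;  t_302 = 16
  t_303 = 41;  t_304 = 55;  t_305 = 96;  t_306 = 43;  t_307 = 55;  t_308 = 86
  t_309 = 21;  t_310 = 17;  t_311 = 40;  t_312 = 46;  t_313 = 25;  t_314 = 65
t_315 = 42·65 + 86·25 + 5·46 = 66
t_316 = 42·66 + 86·65 + 5·25 = 48

48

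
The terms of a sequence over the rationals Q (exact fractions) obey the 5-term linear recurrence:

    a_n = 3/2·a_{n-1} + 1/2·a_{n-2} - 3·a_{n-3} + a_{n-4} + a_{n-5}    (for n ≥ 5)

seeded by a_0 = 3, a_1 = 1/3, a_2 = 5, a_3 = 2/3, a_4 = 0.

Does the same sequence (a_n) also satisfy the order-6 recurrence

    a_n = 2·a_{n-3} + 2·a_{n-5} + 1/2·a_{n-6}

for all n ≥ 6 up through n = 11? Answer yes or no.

Terms a_0..a_11: 3, 1/3, 5, 2/3, 0, -34/3, -41/3, -41/2, -35/12, 361/24, 2765/48, 6577/96
n=6: candidate gives 7/2, actual a_6 = -41/3 ✗

no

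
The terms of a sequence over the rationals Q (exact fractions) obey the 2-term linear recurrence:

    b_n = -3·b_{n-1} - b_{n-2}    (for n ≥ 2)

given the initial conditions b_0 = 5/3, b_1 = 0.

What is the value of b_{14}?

b_2 = -3·0 + -1·5/3 = -5/3
b_3 = -3·-5/3 + -1·0 = 5
b_4 = -3·5 + -1·-5/3 = -40/3
b_5 = -3·-40/3 + -1·5 = 35
b_6 = -3·35 + -1·-40/3 = -275/3
b_7 = -3·-275/3 + -1·35 = 240
b_8 = -3·240 + -1·-275/3 = -1885/3
b_9 = -3·-1885/3 + -1·240 = 1645
b_10 = -3·1645 + -1·-1885/3 = -12920/3
b_11 = -3·-12920/3 + -1·1645 = 11275
b_12 = -3·11275 + -1·-12920/3 = -88555/3
b_13 = -3·-88555/3 + -1·11275 = 77280
b_14 = -3·77280 + -1·-88555/3 = -606965/3

-606965/3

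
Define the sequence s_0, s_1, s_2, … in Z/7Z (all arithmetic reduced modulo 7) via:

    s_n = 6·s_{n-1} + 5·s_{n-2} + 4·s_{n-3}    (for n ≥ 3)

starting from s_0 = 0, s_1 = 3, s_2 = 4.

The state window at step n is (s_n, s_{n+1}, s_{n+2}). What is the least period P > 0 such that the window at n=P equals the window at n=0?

n=0: window = (0, 3, 4)
n=1: window = (3, 4, 4)
n=2: window = (4, 4, 0)
n=3: window = (4, 0, 1)
n=4: window = (0, 1, 1)
n=5: window = (1, 1, 4)
n=6: window = (1, 4, 5)
n=7: window = (4, 5, 5)
n=8: window = (5, 5, 1)
n=9: window = (5, 1, 2)
n=10: window = (1, 2, 2)
n=11: window = (2, 2, 5)
n=12: window = (2, 5, 6)
n=13: window = (5, 6, 6)
n=14: window = (6, 6, 2)
n=15: window = (6, 2, 3)
n=16: window = (2, 3, 3)
n=17: window = (3, 3, 6)
n=18: window = (3, 6, 0)
n=19: window = (6, 0, 0)
n=20: window = (0, 0, 3)
n=21: window = (0, 3, 4)
window at n=21 equals window at n=0 → period = 21

21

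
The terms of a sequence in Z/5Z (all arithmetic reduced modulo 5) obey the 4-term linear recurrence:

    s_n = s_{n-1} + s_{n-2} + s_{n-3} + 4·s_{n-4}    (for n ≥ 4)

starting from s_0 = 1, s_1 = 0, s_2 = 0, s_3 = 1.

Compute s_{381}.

0

s_4 = 1·1 + 1·0 + 1·0 + 4·1 = 0
s_5 = 1·0 + 1·1 + 1·0 + 4·0 = 1
s_6 = 1·1 + 1·0 + 1·1 + 4·0 = 2
s_7 = 1·2 + 1·1 + 1·0 + 4·1 = 2
s_8 = 1·2 + 1·2 + 1·1 + 4·0 = 0
s_9 = 1·0 + 1·2 + 1·2 + 4·1 = 3
s_10 = 1·3 + 1·0 + 1·2 + 4·2 = 3
s_11 = 1·3 + 1·3 + 1·0 + 4·2 = 4
s_12 = 1·4 + 1·3 + 1·3 + 4·0 = 0
s_13 = 1·0 + 1·4 + 1·3 + 4·3 = 4
s_14 = 1·4 + 1·0 + 1·4 + 4·3 = 0
s_15 = 1·0 + 1·4 + 1·0 + 4·4 = 0
s_16 = 1·0 + 1·0 + 1·4 + 4·0 = 4
s_17 = 1·4 + 1·0 + 1·0 + 4·4 = 0
s_18 = 1·0 + 1·4 + 1·0 + 4·0 = 4
s_19 = 1·4 + 1·0 + 1·4 + 4·0 = 3
s_20 = 1·3 + 1·4 + 1·0 + 4·4 = 3
s_21 = 1·3 + 1·3 + 1·4 + 4·0 = 0
s_22 = 1·0 + 1·3 + 1·3 + 4·4 = 2
s_23 = 1·2 + 1·0 + 1·3 + 4·3 = 2
s_24 = 1·2 + 1·2 + 1·0 + 4·3 = 1
s_25 = 1·1 + 1·2 + 1·2 + 4·0 = 0
s_26 = 1·0 + 1·1 + 1·2 + 4·2 = 1
s_27 = 1·1 + 1·0 + 1·1 + 4·2 = 0
s_28 = 1·0 + 1·1 + 1·0 + 4·1 = 0
s_29 = 1·0 + 1·0 + 1·1 + 4·0 = 1
(s_26, s_27, s_28, s_29) = (1, 0, 0, 1) = (s_0, s_1, s_2, s_3), so the sequence has period 26.
381 ≡ 17 (mod 26), hence s_381 = s_17 = 0.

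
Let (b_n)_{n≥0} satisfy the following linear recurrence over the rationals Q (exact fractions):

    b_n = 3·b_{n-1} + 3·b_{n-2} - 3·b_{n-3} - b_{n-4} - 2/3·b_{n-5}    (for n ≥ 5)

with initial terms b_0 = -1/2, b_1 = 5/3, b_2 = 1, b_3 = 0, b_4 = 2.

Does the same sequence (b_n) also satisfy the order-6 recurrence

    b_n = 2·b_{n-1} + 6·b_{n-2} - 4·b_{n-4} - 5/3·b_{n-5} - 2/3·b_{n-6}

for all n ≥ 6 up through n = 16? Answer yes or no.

Terms b_0..b_16: -1/2, 5/3, 1, 0, 2, 5/3, 80/9, 25, 284/3, 988/3, 1187, 114320/27, 136475/9, 488164/9, 1746938/9, 18751957/27, 201297596/81
n=6: candidate gives 80/9, actual b_6 = 80/9 ✓
n=7: candidate gives 25, actual b_7 = 25 ✓
n=8: candidate gives 284/3, actual b_8 = 284/3 ✓
n=9: candidate gives 988/3, actual b_9 = 988/3 ✓
n=10: candidate gives 1187, actual b_10 = 1187 ✓
n=11: candidate gives 114320/27, actual b_11 = 114320/27 ✓
n=12: candidate gives 136475/9, actual b_12 = 136475/9 ✓
n=13: candidate gives 488164/9, actual b_13 = 488164/9 ✓
n=14: candidate gives 1746938/9, actual b_14 = 1746938/9 ✓
n=15: candidate gives 18751957/27, actual b_15 = 18751957/27 ✓
n=16: candidate gives 201297596/81, actual b_16 = 201297596/81 ✓

yes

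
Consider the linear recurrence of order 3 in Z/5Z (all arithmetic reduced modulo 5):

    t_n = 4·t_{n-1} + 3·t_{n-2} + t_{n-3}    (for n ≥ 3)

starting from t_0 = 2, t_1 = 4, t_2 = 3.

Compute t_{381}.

4

t_3 = 4·3 + 3·4 + 1·2 = 1
t_4 = 4·1 + 3·3 + 1·4 = 2
t_5 = 4·2 + 3·1 + 1·3 = 4
t_6 = 4·4 + 3·2 + 1·1 = 3
(t_4, t_5, t_6) = (2, 4, 3) = (t_0, t_1, t_2), so the sequence has period 4.
381 ≡ 1 (mod 4), hence t_381 = t_1 = 4.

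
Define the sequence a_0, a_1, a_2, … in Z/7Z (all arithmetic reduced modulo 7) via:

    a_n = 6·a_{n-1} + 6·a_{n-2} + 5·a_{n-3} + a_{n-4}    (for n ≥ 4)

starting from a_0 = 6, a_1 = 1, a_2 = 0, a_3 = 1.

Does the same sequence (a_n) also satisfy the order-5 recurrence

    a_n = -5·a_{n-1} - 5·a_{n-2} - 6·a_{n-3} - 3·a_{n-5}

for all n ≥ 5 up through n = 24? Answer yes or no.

yes

Terms a_0..a_24: 6, 1, 0, 1, 3, 4, 5, 0, 4, 4, 4, 5, 1, 4, 3, 3, 1, 1, 2, 5, 6, 0, 0, 0, 6
n=5: candidate gives 4, actual a_5 = 4 ✓
n=6: candidate gives 5, actual a_6 = 5 ✓
n=7: candidate gives 0, actual a_7 = 0 ✓
n=8: candidate gives 4, actual a_8 = 4 ✓
n=9: candidate gives 4, actual a_9 = 4 ✓
n=10: candidate gives 4, actual a_10 = 4 ✓
n=11: candidate gives 5, actual a_11 = 5 ✓
n=12: candidate gives 1, actual a_12 = 1 ✓
n=13: candidate gives 4, actual a_13 = 4 ✓
n=14: candidate gives 3, actual a_14 = 3 ✓
n=15: candidate gives 3, actual a_15 = 3 ✓
n=16: candidate gives 1, actual a_16 = 1 ✓
n=17: candidate gives 1, actual a_17 = 1 ✓
n=18: candidate gives 2, actual a_18 = 2 ✓
n=19: candidate gives 5, actual a_19 = 5 ✓
n=20: candidate gives 6, actual a_20 = 6 ✓
n=21: candidate gives 0, actual a_21 = 0 ✓
n=22: candidate gives 0, actual a_22 = 0 ✓
n=23: candidate gives 0, actual a_23 = 0 ✓
n=24: candidate gives 6, actual a_24 = 6 ✓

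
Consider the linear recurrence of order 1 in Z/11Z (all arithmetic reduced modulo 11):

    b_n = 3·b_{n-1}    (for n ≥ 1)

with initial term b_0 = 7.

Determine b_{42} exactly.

b_1 = 3·7 = 10
b_2 = 3·10 = 8
b_3 = 3·8 = 2
b_4 = 3·2 = 6
b_5 = 3·6 = 7
(b_5) = (7) = (b_0), so the sequence has period 5.
42 ≡ 2 (mod 5), hence b_42 = b_2 = 8.

8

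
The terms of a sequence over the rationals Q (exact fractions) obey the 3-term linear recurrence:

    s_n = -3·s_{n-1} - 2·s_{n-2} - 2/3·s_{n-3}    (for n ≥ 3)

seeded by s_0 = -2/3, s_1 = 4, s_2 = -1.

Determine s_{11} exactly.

-32683/9

s_3 = -3·-1 + -2·4 + -2/3·-2/3 = -41/9
s_4 = -3·-41/9 + -2·-1 + -2/3·4 = 13
s_5 = -3·13 + -2·-41/9 + -2/3·-1 = -263/9
s_6 = -3·-263/9 + -2·13 + -2/3·-41/9 = 1747/27
s_7 = -3·1747/27 + -2·-263/9 + -2/3·13 = -433/3
s_8 = -3·-433/3 + -2·1747/27 + -2/3·-263/9 = 8723/27
s_9 = -3·8723/27 + -2·-433/3 + -2/3·1747/27 = -58619/81
s_10 = -3·-58619/81 + -2·8723/27 + -2/3·-433/3 = 43771/27
s_11 = -3·43771/27 + -2·-58619/81 + -2/3·8723/27 = -32683/9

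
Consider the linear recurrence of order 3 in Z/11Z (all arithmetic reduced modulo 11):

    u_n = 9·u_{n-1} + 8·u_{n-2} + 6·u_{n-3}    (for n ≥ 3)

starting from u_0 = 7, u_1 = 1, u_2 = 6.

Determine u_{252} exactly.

u_3 = 9·6 + 8·1 + 6·7 = 5
u_4 = 9·5 + 8·6 + 6·1 = 0
u_5 = 9·0 + 8·5 + 6·6 = 10
u_6 = 9·10 + 8·0 + 6·5 = 10
u_7 = 9·10 + 8·10 + 6·0 = 5
u_8 = 9·5 + 8·10 + 6·10 = 9
u_9 = 9·9 + 8·5 + 6·10 = 5
u_10 = 9·5 + 8·9 + 6·5 = 4
u_11 = 9·4 + 8·5 + 6·9 = 9
u_12 = 9·9 + 8·4 + 6·5 = 0
u_13 = 9·0 + 8·9 + 6·4 = 8
u_14 = 9·8 + 8·0 + 6·9 = 5
u_15 = 9·5 + 8·8 + 6·0 = 10
u_16 = 9·10 + 8·5 + 6·8 = 2
u_17 = 9·2 + 8·10 + 6·5 = 7
u_18 = 9·7 + 8·2 + 6·10 = 7
u_19 = 9·7 + 8·7 + 6·2 = 10
u_20 = 9·10 + 8·7 + 6·7 = 1
u_21 = 9·1 + 8·10 + 6·7 = 10
u_22 = 9·10 + 8·1 + 6·10 = 4
u_23 = 9·4 + 8·10 + 6·1 = 1
u_24 = 9·1 + 8·4 + 6·10 = 2
u_25 = 9·2 + 8·1 + 6·4 = 6
u_26 = 9·6 + 8·2 + 6·1 = 10
u_27 = 9·10 + 8·6 + 6·2 = 7
u_28 = 9·7 + 8·10 + 6·6 = 3
u_29 = 9·3 + 8·7 + 6·10 = 0
u_30 = 9·0 + 8·3 + 6·7 = 0
u_31 = 9·0 + 8·0 + 6·3 = 7
u_32 = 9·7 + 8·0 + 6·0 = 8
u_33 = 9·8 + 8·7 + 6·0 = 7
u_34 = 9·7 + 8·8 + 6·7 = 4
u_35 = 9·4 + 8·7 + 6·8 = 8
u_36 = 9·8 + 8·4 + 6·7 = 3
u_37 = 9·3 + 8·8 + 6·4 = 5
u_38 = 9·5 + 8·3 + 6·8 = 7
u_39 = 9·7 + 8·5 + 6·3 = 0
u_40 = 9·0 + 8·7 + 6·5 = 9
u_41 = 9·9 + 8·0 + 6·7 = 2
u_42 = 9·2 + 8·9 + 6·0 = 2
u_43 = 9·2 + 8·2 + 6·9 = 0
u_44 = 9·0 + 8·2 + 6·2 = 6
u_45 = 9·6 + 8·0 + 6·2 = 0
u_46 = 9·0 + 8·6 + 6·0 = 4
u_47 = 9·4 + 8·0 + 6·6 = 6
u_48 = 9·6 + 8·4 + 6·0 = 9
u_49 = 9·9 + 8·6 + 6·4 = 10
u_50 = 9·10 + 8·9 + 6·6 = 0
u_51 = 9·0 + 8·10 + 6·9 = 2
u_52 = 9·2 + 8·0 + 6·10 = 1
u_53 = 9·1 + 8·2 + 6·0 = 3
u_54 = 9·3 + 8·1 + 6·2 = 3
u_55 = 9·3 + 8·3 + 6·1 = 2
u_56 = 9·2 + 8·3 + 6·3 = 5
u_57 = 9·5 + 8·2 + 6·3 = 2
u_58 = 9·2 + 8·5 + 6·2 = 4
u_59 = 9·4 + 8·2 + 6·5 = 5
u_60 = 9·5 + 8·4 + 6·2 = 1
u_61 = 9·1 + 8·5 + 6·4 = 7
u_62 = 9·7 + 8·1 + 6·5 = 2
u_63 = 9·2 + 8·7 + 6·1 = 3
u_64 = 9·3 + 8·2 + 6·7 = 8
u_65 = 9·8 + 8·3 + 6·2 = 9
u_66 = 9·9 + 8·8 + 6·3 = 9
u_67 = 9·9 + 8·9 + 6·8 = 3
u_68 = 9·3 + 8·9 + 6·9 = 10
u_69 = 9·10 + 8·3 + 6·9 = 3
u_70 = 9·3 + 8·10 + 6·3 = 4
u_71 = 9·4 + 8·3 + 6·10 = 10
u_72 = 9·10 + 8·4 + 6·3 = 8
u_73 = 9·8 + 8·10 + 6·4 = 0
u_74 = 9·0 + 8·8 + 6·10 = 3
u_75 = 9·3 + 8·0 + 6·8 = 9
u_76 = 9·9 + 8·3 + 6·0 = 6
u_77 = 9·6 + 8·9 + 6·3 = 1
u_78 = 9·1 + 8·6 + 6·9 = 1
u_79 = 9·1 + 8·1 + 6·6 = 9
u_80 = 9·9 + 8·1 + 6·1 = 7
u_81 = 9·7 + 8·9 + 6·1 = 9
u_82 = 9·9 + 8·7 + 6·9 = 4
u_83 = 9·4 + 8·9 + 6·7 = 7
u_84 = 9·7 + 8·4 + 6·9 = 6
u_85 = 9·6 + 8·7 + 6·4 = 2
u_86 = 9·2 + 8·6 + 6·7 = 9
u_87 = 9·9 + 8·2 + 6·6 = 1
u_88 = 9·1 + 8·9 + 6·2 = 5
u_89 = 9·5 + 8·1 + 6·9 = 8
u_90 = 9·8 + 8·5 + 6·1 = 8
u_91 = 9·8 + 8·8 + 6·5 = 1
u_92 = 9·1 + 8·8 + 6·8 = 0
u_93 = 9·0 + 8·1 + 6·8 = 1
u_94 = 9·1 + 8·0 + 6·1 = 4
u_95 = 9·4 + 8·1 + 6·0 = 0
u_96 = 9·0 + 8·4 + 6·1 = 5
u_97 = 9·5 + 8·0 + 6·4 = 3
u_98 = 9·3 + 8·5 + 6·0 = 1
u_99 = 9·1 + 8·3 + 6·5 = 8
u_100 = 9·8 + 8·1 + 6·3 = 10
u_101 = 9·10 + 8·8 + 6·1 = 6
u_102 = 9·6 + 8·10 + 6·8 = 6
u_103 = 9·6 + 8·6 + 6·10 = 8
u_104 = 9·8 + 8·6 + 6·6 = 2
u_105 = 9·2 + 8·8 + 6·6 = 8
u_106 = 9·8 + 8·2 + 6·8 = 4
u_107 = 9·4 + 8·8 + 6·2 = 2
u_108 = 9·2 + 8·4 + 6·8 = 10
u_109 = 9·10 + 8·2 + 6·4 = 9
u_110 = 9·9 + 8·10 + 6·2 = 8
u_111 = 9·8 + 8·9 + 6·10 = 6
u_112 = 9·6 + 8·8 + 6·9 = 7
u_113 = 9·7 + 8·6 + 6·8 = 5
u_114 = 9·5 + 8·7 + 6·6 = 5
u_115 = 9·5 + 8·5 + 6·7 = 6
u_116 = 9·6 + 8·5 + 6·5 = 3
u_117 = 9·3 + 8·6 + 6·5 = 6
u_118 = 9·6 + 8·3 + 6·6 = 4
u_119 = 9·4 + 8·6 + 6·3 = 3
u_120 = 9·3 + 8·4 + 6·6 = 7
u_121 = 9·7 + 8·3 + 6·4 = 1
u_122 = 9·1 + 8·7 + 6·3 = 6
(u_120, u_121, u_122) = (7, 1, 6) = (u_0, u_1, u_2), so the sequence has period 120.
252 ≡ 12 (mod 120), hence u_252 = u_12 = 0.

0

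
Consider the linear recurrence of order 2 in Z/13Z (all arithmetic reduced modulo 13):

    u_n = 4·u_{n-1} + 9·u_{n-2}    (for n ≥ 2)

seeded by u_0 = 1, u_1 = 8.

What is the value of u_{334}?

7

u_2 = 4·8 + 9·1 = 2
u_3 = 4·2 + 9·8 = 2
u_4 = 4·2 + 9·2 = 0
u_5 = 4·0 + 9·2 = 5
u_6 = 4·5 + 9·0 = 7
u_7 = 4·7 + 9·5 = 8
u_8 = 4·8 + 9·7 = 4
u_9 = 4·4 + 9·8 = 10
u_10 = 4·10 + 9·4 = 11
u_11 = 4·11 + 9·10 = 4
u_12 = 4·4 + 9·11 = 11
u_13 = 4·11 + 9·4 = 2
u_14 = 4·2 + 9·11 = 3
u_15 = 4·3 + 9·2 = 4
u_16 = 4·4 + 9·3 = 4
u_17 = 4·4 + 9·4 = 0
u_18 = 4·0 + 9·4 = 10
u_19 = 4·10 + 9·0 = 1
u_20 = 4·1 + 9·10 = 3
u_21 = 4·3 + 9·1 = 8
u_22 = 4·8 + 9·3 = 7
u_23 = 4·7 + 9·8 = 9
u_24 = 4·9 + 9·7 = 8
u_25 = 4·8 + 9·9 = 9
u_26 = 4·9 + 9·8 = 4
u_27 = 4·4 + 9·9 = 6
u_28 = 4·6 + 9·4 = 8
u_29 = 4·8 + 9·6 = 8
u_30 = 4·8 + 9·8 = 0
u_31 = 4·0 + 9·8 = 7
u_32 = 4·7 + 9·0 = 2
u_33 = 4·2 + 9·7 = 6
u_34 = 4·6 + 9·2 = 3
u_35 = 4·3 + 9·6 = 1
u_36 = 4·1 + 9·3 = 5
u_37 = 4·5 + 9·1 = 3
u_38 = 4·3 + 9·5 = 5
u_39 = 4·5 + 9·3 = 8
u_40 = 4·8 + 9·5 = 12
u_41 = 4·12 + 9·8 = 3
u_42 = 4·3 + 9·12 = 3
u_43 = 4·3 + 9·3 = 0
u_44 = 4·0 + 9·3 = 1
u_45 = 4·1 + 9·0 = 4
u_46 = 4·4 + 9·1 = 12
u_47 = 4·12 + 9·4 = 6
u_48 = 4·6 + 9·12 = 2
u_49 = 4·2 + 9·6 = 10
u_50 = 4·10 + 9·2 = 6
u_51 = 4·6 + 9·10 = 10
u_52 = 4·10 + 9·6 = 3
u_53 = 4·3 + 9·10 = 11
u_54 = 4·11 + 9·3 = 6
u_55 = 4·6 + 9·11 = 6
u_56 = 4·6 + 9·6 = 0
u_57 = 4·0 + 9·6 = 2
u_58 = 4·2 + 9·0 = 8
u_59 = 4·8 + 9·2 = 11
u_60 = 4·11 + 9·8 = 12
u_61 = 4·12 + 9·11 = 4
u_62 = 4·4 + 9·12 = 7
u_63 = 4·7 + 9·4 = 12
u_64 = 4·12 + 9·7 = 7
u_65 = 4·7 + 9·12 = 6
u_66 = 4·6 + 9·7 = 9
u_67 = 4·9 + 9·6 = 12
u_68 = 4·12 + 9·9 = 12
u_69 = 4·12 + 9·12 = 0
u_70 = 4·0 + 9·12 = 4
u_71 = 4·4 + 9·0 = 3
u_72 = 4·3 + 9·4 = 9
u_73 = 4·9 + 9·3 = 11
u_74 = 4·11 + 9·9 = 8
u_75 = 4·8 + 9·11 = 1
u_76 = 4·1 + 9·8 = 11
u_77 = 4·11 + 9·1 = 1
u_78 = 4·1 + 9·11 = 12
u_79 = 4·12 + 9·1 = 5
u_80 = 4·5 + 9·12 = 11
u_81 = 4·11 + 9·5 = 11
u_82 = 4·11 + 9·11 = 0
u_83 = 4·0 + 9·11 = 8
u_84 = 4·8 + 9·0 = 6
u_85 = 4·6 + 9·8 = 5
u_86 = 4·5 + 9·6 = 9
u_87 = 4·9 + 9·5 = 3
u_88 = 4·3 + 9·9 = 2
u_89 = 4·2 + 9·3 = 9
u_90 = 4·9 + 9·2 = 2
u_91 = 4·2 + 9·9 = 11
u_92 = 4·11 + 9·2 = 10
u_93 = 4·10 + 9·11 = 9
u_94 = 4·9 + 9·10 = 9
u_95 = 4·9 + 9·9 = 0
u_96 = 4·0 + 9·9 = 3
u_97 = 4·3 + 9·0 = 12
u_98 = 4·12 + 9·3 = 10
u_99 = 4·10 + 9·12 = 5
u_100 = 4·5 + 9·10 = 6
u_101 = 4·6 + 9·5 = 4
u_102 = 4·4 + 9·6 = 5
u_103 = 4·5 + 9·4 = 4
u_104 = 4·4 + 9·5 = 9
u_105 = 4·9 + 9·4 = 7
u_106 = 4·7 + 9·9 = 5
u_107 = 4·5 + 9·7 = 5
u_108 = 4·5 + 9·5 = 0
u_109 = 4·0 + 9·5 = 6
u_110 = 4·6 + 9·0 = 11
u_111 = 4·11 + 9·6 = 7
u_112 = 4·7 + 9·11 = 10
u_113 = 4·10 + 9·7 = 12
u_114 = 4·12 + 9·10 = 8
u_115 = 4·8 + 9·12 = 10
u_116 = 4·10 + 9·8 = 8
u_117 = 4·8 + 9·10 = 5
u_118 = 4·5 + 9·8 = 1
u_119 = 4·1 + 9·5 = 10
u_120 = 4·10 + 9·1 = 10
u_121 = 4·10 + 9·10 = 0
u_122 = 4·0 + 9·10 = 12
u_123 = 4·12 + 9·0 = 9
u_124 = 4·9 + 9·12 = 1
u_125 = 4·1 + 9·9 = 7
u_126 = 4·7 + 9·1 = 11
u_127 = 4·11 + 9·7 = 3
u_128 = 4·3 + 9·11 = 7
u_129 = 4·7 + 9·3 = 3
u_130 = 4·3 + 9·7 = 10
u_131 = 4·10 + 9·3 = 2
u_132 = 4·2 + 9·10 = 7
u_133 = 4·7 + 9·2 = 7
u_134 = 4·7 + 9·7 = 0
u_135 = 4·0 + 9·7 = 11
u_136 = 4·11 + 9·0 = 5
u_137 = 4·5 + 9·11 = 2
u_138 = 4·2 + 9·5 = 1
u_139 = 4·1 + 9·2 = 9
u_140 = 4·9 + 9·1 = 6
u_141 = 4·6 + 9·9 = 1
u_142 = 4·1 + 9·6 = 6
u_143 = 4·6 + 9·1 = 7
u_144 = 4·7 + 9·6 = 4
u_145 = 4·4 + 9·7 = 1
u_146 = 4·1 + 9·4 = 1
u_147 = 4·1 + 9·1 = 0
u_148 = 4·0 + 9·1 = 9
u_149 = 4·9 + 9·0 = 10
u_150 = 4·10 + 9·9 = 4
u_151 = 4·4 + 9·10 = 2
u_152 = 4·2 + 9·4 = 5
u_153 = 4·5 + 9·2 = 12
u_154 = 4·12 + 9·5 = 2
u_155 = 4·2 + 9·12 = 12
u_156 = 4·12 + 9·2 = 1
u_157 = 4·1 + 9·12 = 8
(u_156, u_157) = (1, 8) = (u_0, u_1), so the sequence has period 156.
334 ≡ 22 (mod 156), hence u_334 = u_22 = 7.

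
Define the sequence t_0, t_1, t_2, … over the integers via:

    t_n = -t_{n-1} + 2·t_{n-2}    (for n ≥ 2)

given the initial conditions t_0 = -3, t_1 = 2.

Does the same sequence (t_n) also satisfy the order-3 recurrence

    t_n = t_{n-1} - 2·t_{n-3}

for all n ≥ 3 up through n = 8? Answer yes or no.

Terms t_0..t_8: -3, 2, -8, 12, -28, 52, -108, 212, -428
n=3: candidate gives -2, actual t_3 = 12 ✗

no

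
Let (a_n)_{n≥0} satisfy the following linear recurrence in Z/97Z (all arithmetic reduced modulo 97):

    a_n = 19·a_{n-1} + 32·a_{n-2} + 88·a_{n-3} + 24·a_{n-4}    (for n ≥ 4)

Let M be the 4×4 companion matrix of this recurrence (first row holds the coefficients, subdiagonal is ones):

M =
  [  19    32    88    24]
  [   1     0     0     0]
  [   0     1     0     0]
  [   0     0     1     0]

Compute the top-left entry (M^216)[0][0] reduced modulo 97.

(M^216)[0][0] is the top entry after applying M 216 times to the unit state (1, 0, 0, 0). Equivalently it is h_{219} for the auxiliary sequence (h_n) obeying the same recurrence with h_3 = 1 and h_i = 0 for 0 ≤ i < 3:
h_4 = 19·1 + 32·0 + 88·0 + 24·0 = 19
h_5 = 19·19 + 32·1 + 88·0 + 24·0 = 5
h_6 = 19·5 + 32·19 + 88·1 + 24·0 = 15
h_7 = 19·15 + 32·5 + 88·19 + 24·1 = 7
h_8 = 19·7 + 32·15 + 88·5 + 24·19 = 54
h_9 = 19·54 + 32·7 + 88·15 + 24·5 = 71
Continuing the recurrence:
  h_10 = 76;  h_11 = 3;  h_12 = 42;  h_13 = 71;  h_14 = 28;  h_15 = 73
  h_16 = 33;  h_17 = 50;  h_18 = 81;  h_19 = 35;  h_20 = 10;  h_21 = 35
  h_22 = 92;  h_23 = 29;  h_24 = 25;  h_25 = 57;  h_26 = 47;  h_27 = 84
  h_28 = 83;  h_29 = 69;  h_30 = 71;  h_31 = 73;  h_32 = 83;  h_33 = 80
  h_34 = 82;  h_35 = 79;  h_36 = 62;  h_37 = 38;  h_38 = 83;  h_39 = 57
  h_40 = 35;  h_41 = 35;  h_42 = 63;  h_43 = 72;  h_44 = 29;  h_45 = 24
  h_46 = 17;  h_47 = 36;  h_48 = 59;  h_49 = 77;  h_50 = 40;  h_51 = 65
  h_52 = 37;  h_53 = 3;  h_54 = 64;  h_55 = 17;  h_56 = 31;  h_57 = 47
  h_58 = 67;  h_59 = 93;  h_60 = 61;  h_61 = 4;  h_62 = 83;  h_63 = 90
  h_64 = 71;  h_65 = 86;  h_66 = 44;  h_67 = 65;  h_68 = 81;  h_69 = 49
  h_70 = 17;  h_71 = 6;  h_72 = 27;  h_73 = 79;  h_74 = 3;  h_75 = 61
  h_76 = 28;  h_77 = 85;  h_78 = 94;  h_79 = 92;  h_80 = 7;  h_81 = 3
  h_82 = 60;  h_83 = 83;  h_84 = 49;  h_85 = 15;  h_86 = 24;  h_87 = 62
  h_88 = 77;  h_89 = 2;  h_90 = 95;  h_91 = 45;  h_92 = 2;  h_93 = 89
  h_94 = 41;  h_95 = 33;  h_96 = 22;  h_97 = 40;  h_98 = 17;  h_99 = 63
  h_100 = 66;  h_101 = 3;  h_102 = 70;  h_103 = 16;  h_104 = 27;  h_105 = 79
  h_106 = 21;  h_107 = 61;  h_108 = 22;  h_109 = 3;  h_110 = 37;  h_111 = 28
  h_112 = 83;  h_113 = 78;  h_114 = 21;  h_115 = 7;  h_116 = 58;  h_117 = 2
  h_118 = 7;  h_119 = 37;  h_120 = 70;  h_121 = 74;  h_122 = 86;  h_123 = 89
  h_124 = 25;  h_125 = 57;  h_126 = 42;  h_127 = 71;  h_128 = 64;  h_129 = 16
  h_130 = 5;  h_131 = 86;  h_132 = 82;  h_133 = 90;  h_134 = 91;  h_135 = 18
  h_136 = 47;  h_137 = 94;  h_138 = 74;  h_139 = 58;  h_140 = 66;  h_141 = 44
  h_142 = 31;  h_143 = 79;  h_144 = 92;  h_145 = 9;  h_146 = 44;  h_147 = 58
  h_148 = 78;  h_149 = 54;  h_150 = 79;  h_151 = 39;  h_152 = 96;  h_153 = 68
  h_154 = 89;  h_155 = 59;  h_156 = 35;  h_157 = 86;  h_158 = 91;  h_159 = 53
  h_160 = 8;  h_161 = 86;  h_162 = 8;  h_163 = 30;  h_164 = 50;  h_165 = 22
  h_166 = 0;  h_167 = 4;  h_168 = 11;  h_169 = 89;  h_170 = 67;  h_171 = 44
  h_172 = 18;  h_173 = 82;  h_174 = 48;  h_175 = 65;  h_176 = 40;  h_177 = 11
  h_178 = 19;  h_179 = 70;  h_180 = 83;  h_181 = 30;  h_182 = 45;  h_183 = 32
  h_184 = 84;  h_185 = 25;  h_186 = 75;  h_187 = 6;  h_188 = 37;  h_189 = 44
  h_190 = 80;  h_191 = 23;  h_192 = 94;  h_193 = 45;  h_194 = 47;  h_195 = 2
  h_196 = 95;  h_197 = 4;  h_198 = 55;  h_199 = 75;  h_200 = 94;  h_201 = 4
  h_202 = 43;  h_203 = 56;  h_204 = 4;  h_205 = 25;  h_206 = 64;  h_207 = 26
  h_208 = 85;  h_209 = 46;  h_210 = 46;  h_211 = 71;  h_212 = 82;  h_213 = 58
  h_214 = 20;  h_215 = 1;  h_216 = 68;  h_217 = 14
h_218 = 19·14 + 32·68 + 88·1 + 24·20 = 3
h_219 = 19·3 + 32·14 + 88·68 + 24·1 = 14

14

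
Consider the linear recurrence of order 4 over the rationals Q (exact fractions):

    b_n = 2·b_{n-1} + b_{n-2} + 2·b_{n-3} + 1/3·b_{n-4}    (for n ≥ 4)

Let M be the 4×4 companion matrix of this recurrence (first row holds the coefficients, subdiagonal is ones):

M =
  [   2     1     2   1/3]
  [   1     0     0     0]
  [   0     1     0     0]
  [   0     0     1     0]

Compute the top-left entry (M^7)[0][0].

710

(M^7)[0][0] is the top entry after applying M 7 times to the unit state (1, 0, 0, 0). Equivalently it is h_{10} for the auxiliary sequence (h_n) obeying the same recurrence with h_3 = 1 and h_i = 0 for 0 ≤ i < 3:
h_4 = 2·1 + 1·0 + 2·0 + 1/3·0 = 2
h_5 = 2·2 + 1·1 + 2·0 + 1/3·0 = 5
h_6 = 2·5 + 1·2 + 2·1 + 1/3·0 = 14
h_7 = 2·14 + 1·5 + 2·2 + 1/3·1 = 112/3
h_8 = 2·112/3 + 1·14 + 2·5 + 1/3·2 = 298/3
h_9 = 2·298/3 + 1·112/3 + 2·14 + 1/3·5 = 797/3
h_10 = 2·797/3 + 1·298/3 + 2·112/3 + 1/3·14 = 710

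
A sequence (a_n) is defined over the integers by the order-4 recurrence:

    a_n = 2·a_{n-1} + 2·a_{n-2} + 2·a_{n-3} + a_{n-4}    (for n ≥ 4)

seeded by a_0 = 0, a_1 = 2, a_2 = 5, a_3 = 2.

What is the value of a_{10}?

11289

a_4 = 2·2 + 2·5 + 2·2 + 1·0 = 18
a_5 = 2·18 + 2·2 + 2·5 + 1·2 = 52
a_6 = 2·52 + 2·18 + 2·2 + 1·5 = 149
a_7 = 2·149 + 2·52 + 2·18 + 1·2 = 440
a_8 = 2·440 + 2·149 + 2·52 + 1·18 = 1300
a_9 = 2·1300 + 2·440 + 2·149 + 1·52 = 3830
a_10 = 2·3830 + 2·1300 + 2·440 + 1·149 = 11289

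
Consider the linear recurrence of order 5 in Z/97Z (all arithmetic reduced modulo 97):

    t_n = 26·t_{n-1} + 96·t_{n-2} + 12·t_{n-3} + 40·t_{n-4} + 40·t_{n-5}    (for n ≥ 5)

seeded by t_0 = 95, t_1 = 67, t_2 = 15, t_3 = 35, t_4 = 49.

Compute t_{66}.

46

t_5 = 26·49 + 96·35 + 12·15 + 40·67 + 40·95 = 42
t_6 = 26·42 + 96·49 + 12·35 + 40·15 + 40·67 = 87
t_7 = 26·87 + 96·42 + 12·49 + 40·35 + 40·15 = 55
t_8 = 26·55 + 96·87 + 12·42 + 40·49 + 40·35 = 66
t_9 = 26·66 + 96·55 + 12·87 + 40·42 + 40·49 = 40
t_10 = 26·40 + 96·66 + 12·55 + 40·87 + 40·42 = 4
t_11 = 26·4 + 96·40 + 12·66 + 40·55 + 40·87 = 37
t_12 = 26·37 + 96·4 + 12·40 + 40·66 + 40·55 = 70
t_13 = 26·70 + 96·37 + 12·4 + 40·40 + 40·66 = 57
t_14 = 26·57 + 96·70 + 12·37 + 40·4 + 40·40 = 27
t_15 = 26·27 + 96·57 + 12·70 + 40·37 + 40·4 = 21
t_16 = 26·21 + 96·27 + 12·57 + 40·70 + 40·37 = 51
t_17 = 26·51 + 96·21 + 12·27 + 40·57 + 40·70 = 16
t_18 = 26·16 + 96·51 + 12·21 + 40·27 + 40·57 = 0
t_19 = 26·0 + 96·16 + 12·51 + 40·21 + 40·27 = 91
t_20 = 26·91 + 96·0 + 12·16 + 40·51 + 40·21 = 6
t_21 = 26·6 + 96·91 + 12·0 + 40·16 + 40·51 = 29
t_22 = 26·29 + 96·6 + 12·91 + 40·0 + 40·16 = 55
t_23 = 26·55 + 96·29 + 12·6 + 40·91 + 40·0 = 69
t_24 = 26·69 + 96·55 + 12·29 + 40·6 + 40·91 = 50
t_25 = 26·50 + 96·69 + 12·55 + 40·29 + 40·6 = 90
t_26 = 26·90 + 96·50 + 12·69 + 40·55 + 40·29 = 76
t_27 = 26·76 + 96·90 + 12·50 + 40·69 + 40·55 = 74
t_28 = 26·74 + 96·76 + 12·90 + 40·50 + 40·69 = 25
t_29 = 26·25 + 96·74 + 12·76 + 40·90 + 40·50 = 7
t_30 = 26·7 + 96·25 + 12·74 + 40·76 + 40·90 = 22
t_31 = 26·22 + 96·7 + 12·25 + 40·74 + 40·76 = 75
t_32 = 26·75 + 96·22 + 12·7 + 40·25 + 40·74 = 55
t_33 = 26·55 + 96·75 + 12·22 + 40·7 + 40·25 = 86
t_34 = 26·86 + 96·55 + 12·75 + 40·22 + 40·7 = 70
t_35 = 26·70 + 96·86 + 12·55 + 40·75 + 40·22 = 66
t_36 = 26·66 + 96·70 + 12·86 + 40·55 + 40·75 = 21
t_37 = 26·21 + 96·66 + 12·70 + 40·86 + 40·55 = 73
t_38 = 26·73 + 96·21 + 12·66 + 40·70 + 40·86 = 82
t_39 = 26·82 + 96·73 + 12·21 + 40·66 + 40·70 = 88
t_40 = 26·88 + 96·82 + 12·73 + 40·21 + 40·66 = 63
t_41 = 26·63 + 96·88 + 12·82 + 40·73 + 40·21 = 86
t_42 = 26·86 + 96·63 + 12·88 + 40·82 + 40·73 = 20
t_43 = 26·20 + 96·86 + 12·63 + 40·88 + 40·82 = 36
t_44 = 26·36 + 96·20 + 12·86 + 40·63 + 40·88 = 34
t_45 = 26·34 + 96·36 + 12·20 + 40·86 + 40·63 = 64
t_46 = 26·64 + 96·34 + 12·36 + 40·20 + 40·86 = 94
t_47 = 26·94 + 96·64 + 12·34 + 40·36 + 40·20 = 81
t_48 = 26·81 + 96·94 + 12·64 + 40·34 + 40·36 = 51
t_49 = 26·51 + 96·81 + 12·94 + 40·64 + 40·34 = 85
t_50 = 26·85 + 96·51 + 12·81 + 40·94 + 40·64 = 42
t_51 = 26·42 + 96·85 + 12·51 + 40·81 + 40·94 = 83
t_52 = 26·83 + 96·42 + 12·85 + 40·51 + 40·81 = 74
t_53 = 26·74 + 96·83 + 12·42 + 40·85 + 40·51 = 25
t_54 = 26·25 + 96·74 + 12·83 + 40·42 + 40·85 = 56
t_55 = 26·56 + 96·25 + 12·74 + 40·83 + 40·42 = 44
t_56 = 26·44 + 96·56 + 12·25 + 40·74 + 40·83 = 5
t_57 = 26·5 + 96·44 + 12·56 + 40·25 + 40·74 = 62
t_58 = 26·62 + 96·5 + 12·44 + 40·56 + 40·25 = 40
t_59 = 26·40 + 96·62 + 12·5 + 40·44 + 40·56 = 91
t_60 = 26·91 + 96·40 + 12·62 + 40·5 + 40·44 = 83
t_61 = 26·83 + 96·91 + 12·40 + 40·62 + 40·5 = 86
t_62 = 26·86 + 96·83 + 12·91 + 40·40 + 40·62 = 50
t_63 = 26·50 + 96·86 + 12·83 + 40·91 + 40·40 = 78
t_64 = 26·78 + 96·50 + 12·86 + 40·83 + 40·91 = 76
t_65 = 26·76 + 96·78 + 12·50 + 40·86 + 40·83 = 43
t_66 = 26·43 + 96·76 + 12·78 + 40·50 + 40·86 = 46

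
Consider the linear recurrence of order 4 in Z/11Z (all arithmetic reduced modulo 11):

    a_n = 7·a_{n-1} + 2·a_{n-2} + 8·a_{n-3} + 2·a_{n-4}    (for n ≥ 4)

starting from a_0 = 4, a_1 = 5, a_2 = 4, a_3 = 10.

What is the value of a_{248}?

a_4 = 7·10 + 2·4 + 8·5 + 2·4 = 5
a_5 = 7·5 + 2·10 + 8·4 + 2·5 = 9
a_6 = 7·9 + 2·5 + 8·10 + 2·4 = 7
a_7 = 7·7 + 2·9 + 8·5 + 2·10 = 6
a_8 = 7·6 + 2·7 + 8·9 + 2·5 = 6
a_9 = 7·6 + 2·6 + 8·7 + 2·9 = 7
Continuing the recurrence:
  a_10 = 2;  a_11 = 0;  a_12 = 6;  a_13 = 6;  a_14 = 3;  a_15 = 4
  a_16 = 6;  a_17 = 9;  a_18 = 3;  a_19 = 7;  a_20 = 7;  a_21 = 6
  a_22 = 8;  a_23 = 6;  a_24 = 10;  a_25 = 4;  a_26 = 2;  a_27 = 4
  a_28 = 7;  a_29 = 4;  a_30 = 1;  a_31 = 2;  a_32 = 7;  a_33 = 3
  a_34 = 9;  a_35 = 8;  a_36 = 2;  a_37 = 9;  a_38 = 6;  a_39 = 4
  a_40 = 6;  a_41 = 6;  a_42 = 10;  a_43 = 6;  a_44 = 1;  a_45 = 1
  a_46 = 0;  a_47 = 0;  a_48 = 10;  a_49 = 6;  a_50 = 7;  a_51 = 9
  a_52 = 2;  a_53 = 1;  a_54 = 9;  a_55 = 0;  a_56 = 8;  a_57 = 9
  a_58 = 9;  a_59 = 2;  a_60 = 10;  a_61 = 10;  a_62 = 3;  a_63 = 4
  a_64 = 2;  a_65 = 0;  a_66 = 9;  a_67 = 10;  a_68 = 4;  a_69 = 10
  a_70 = 0;  a_71 = 6;  a_72 = 9;  a_73 = 7;  a_74 = 5;  a_75 = 1
  a_76 = 3;  a_77 = 0;  a_78 = 2;  a_79 = 7;  a_80 = 4;  a_81 = 3
  a_82 = 1;  a_83 = 4;  a_84 = 7;  a_85 = 5;  a_86 = 6;  a_87 = 6
  a_88 = 9;  a_89 = 1;  a_90 = 8;  a_91 = 10;  a_92 = 2;  a_93 = 1
  a_94 = 8;  a_95 = 6;  a_96 = 4;  a_97 = 7;  a_98 = 0;  a_99 = 3
  a_100 = 8;  a_101 = 10;  a_102 = 0;  a_103 = 2;  a_104 = 0;  a_105 = 2
  a_106 = 8;  a_107 = 9;  a_108 = 7;  a_109 = 3;  a_110 = 2;  a_111 = 6
  a_112 = 7;  a_113 = 6;  a_114 = 9;  a_115 = 0;  a_116 = 3;  a_117 = 6
  a_118 = 0;  a_119 = 3;  a_120 = 9;  a_121 = 4;  a_122 = 4;  a_123 = 4
  a_124 = 9;  a_125 = 1;  a_126 = 10;  a_127 = 9;  a_128 = 10;  a_129 = 5
  a_130 = 4;  a_131 = 4;  a_132 = 8;  a_133 = 7;  a_134 = 6;  a_135 = 7
  a_136 = 1;  a_137 = 6;  a_138 = 2;  a_139 = 4;  a_140 = 5;  a_141 = 5
  a_142 = 4;  a_143 = 9;  a_144 = 0;  a_145 = 5;  a_146 = 5;  a_147 = 8
  a_148 = 7;  a_149 = 5;  a_150 = 2;  a_151 = 8;  a_152 = 4;  a_153 = 4
  a_154 = 5;  a_155 = 3;  a_156 = 5;  a_157 = 1;  a_158 = 7;  a_159 = 9
  a_160 = 7;  a_161 = 4;  a_162 = 7;  a_163 = 10;  a_164 = 9;  a_165 = 4
  a_166 = 8;  a_167 = 2;  a_168 = 3;  a_169 = 9;  a_170 = 2;  a_171 = 5
  a_172 = 7;  a_173 = 5;  a_174 = 5;  a_175 = 1;  a_176 = 5;  a_177 = 10
  a_178 = 10;  a_179 = 0;  a_180 = 0;  a_181 = 1;  a_182 = 5;  a_183 = 4
  a_184 = 2;  a_185 = 9;  a_186 = 10;  a_187 = 2;  a_188 = 0;  a_189 = 3
  a_190 = 2;  a_191 = 2;  a_192 = 9;  a_193 = 1;  a_194 = 1;  a_195 = 8
  a_196 = 7;  a_197 = 9;  a_198 = 0;  a_199 = 2;  a_200 = 1;  a_201 = 7
  a_202 = 1;  a_203 = 0;  a_204 = 5;  a_205 = 2;  a_206 = 4;  a_207 = 6
  a_208 = 10;  a_209 = 8;  a_210 = 0;  a_211 = 9;  a_212 = 4;  a_213 = 7
  a_214 = 8;  a_215 = 10;  a_216 = 7;  a_217 = 4;  a_218 = 6;  a_219 = 5
  a_220 = 5;  a_221 = 2;  a_222 = 10;  a_223 = 3;  a_224 = 1;  a_225 = 9
  a_226 = 10;  a_227 = 3;  a_228 = 5;  a_229 = 7;  a_230 = 4;  a_231 = 0
  a_232 = 8;  a_233 = 3;  a_234 = 1;  a_235 = 0;  a_236 = 9;  a_237 = 0
  a_238 = 9;  a_239 = 3;  a_240 = 2;  a_241 = 4;  a_242 = 8;  a_243 = 9
  a_244 = 5;  a_245 = 4;  a_246 = 5
a_247 = 7·5 + 2·4 + 8·5 + 2·9 = 2
a_248 = 7·2 + 2·5 + 8·4 + 2·5 = 0

0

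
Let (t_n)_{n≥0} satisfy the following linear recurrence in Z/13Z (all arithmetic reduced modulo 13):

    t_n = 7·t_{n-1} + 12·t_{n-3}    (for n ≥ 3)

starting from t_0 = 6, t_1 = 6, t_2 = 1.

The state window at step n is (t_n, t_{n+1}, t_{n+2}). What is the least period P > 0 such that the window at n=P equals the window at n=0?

n=0: window = (6, 6, 1)
n=1: window = (6, 1, 1)
n=2: window = (1, 1, 1)
n=3: window = (1, 1, 6)
n=4: window = (1, 6, 2)
n=5: window = (6, 2, 0)
n=6: window = (2, 0, 7)
n=7: window = (0, 7, 8)
n=8: window = (7, 8, 4)
n=9: window = (8, 4, 8)
n=10: window = (4, 8, 9)
n=11: window = (8, 9, 7)
n=12: window = (9, 7, 2)
n=13: window = (7, 2, 5)
n=14: window = (2, 5, 2)
n=15: window = (5, 2, 12)
n=16: window = (2, 12, 1)
n=17: window = (12, 1, 5)
n=18: window = (1, 5, 10)
n=19: window = (5, 10, 4)
n=20: window = (10, 4, 10)
n=21: window = (4, 10, 8)
n=22: window = (10, 8, 0)
n=23: window = (8, 0, 3)
n=24: window = (0, 3, 0)
n=25: window = (3, 0, 0)
n=26: window = (0, 0, 10)
n=27: window = (0, 10, 5)
n=28: window = (10, 5, 9)
n=29: window = (5, 9, 1)
n=30: window = (9, 1, 2)
n=31: window = (1, 2, 5)
n=32: window = (2, 5, 8)
n=33: window = (5, 8, 2)
n=34: window = (8, 2, 9)
n=35: window = (2, 9, 3)
n=36: window = (9, 3, 6)
n=37: window = (3, 6, 7)
n=38: window = (6, 7, 7)
n=39: window = (7, 7, 4)
n=40: window = (7, 4, 8)
…
n=54: window = (10, 2, 6)
n=55: window = (2, 6, 6)
n=56: window = (6, 6, 1)
window at n=56 equals window at n=0 → period = 56

56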